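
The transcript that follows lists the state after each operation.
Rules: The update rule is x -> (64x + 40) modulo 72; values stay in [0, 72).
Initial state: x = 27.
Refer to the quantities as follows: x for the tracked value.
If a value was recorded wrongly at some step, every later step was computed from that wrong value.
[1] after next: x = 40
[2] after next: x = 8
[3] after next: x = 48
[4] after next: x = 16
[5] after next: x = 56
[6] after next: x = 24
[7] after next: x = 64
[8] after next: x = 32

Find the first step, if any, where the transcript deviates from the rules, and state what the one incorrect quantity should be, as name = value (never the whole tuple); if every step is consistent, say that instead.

Recomputing the run from the initial state:
step 1: x = 40
step 2: x = 8
step 3: x = 48
step 4: x = 16
step 5: x = 56
step 6: x = 24
step 7: x = 64
step 8: x = 32
This matches the transcript at every step.

no error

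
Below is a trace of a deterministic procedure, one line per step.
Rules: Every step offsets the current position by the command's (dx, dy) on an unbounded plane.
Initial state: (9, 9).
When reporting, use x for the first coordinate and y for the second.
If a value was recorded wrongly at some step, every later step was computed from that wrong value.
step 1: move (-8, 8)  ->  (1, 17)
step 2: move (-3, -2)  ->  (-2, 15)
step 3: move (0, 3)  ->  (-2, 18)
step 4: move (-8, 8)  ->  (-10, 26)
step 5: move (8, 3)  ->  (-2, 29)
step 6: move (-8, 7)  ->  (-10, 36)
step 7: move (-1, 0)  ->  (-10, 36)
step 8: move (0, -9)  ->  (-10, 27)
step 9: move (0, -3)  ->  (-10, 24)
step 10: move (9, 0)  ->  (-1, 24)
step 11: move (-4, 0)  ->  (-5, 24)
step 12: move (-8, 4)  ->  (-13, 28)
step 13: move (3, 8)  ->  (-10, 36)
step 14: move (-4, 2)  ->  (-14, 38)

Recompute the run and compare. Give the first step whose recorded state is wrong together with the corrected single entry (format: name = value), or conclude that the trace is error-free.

step 1: x = 9 + (-8) = 1, y = 9 + (8) = 17 -> agrees with the trace
step 2: x = 1 + (-3) = -2, y = 17 + (-2) = 15 -> no discrepancy
step 3: x = -2 + (0) = -2, y = 15 + (3) = 18 -> no discrepancy
step 4: x = -2 + (-8) = -10, y = 18 + (8) = 26 -> matches
step 5: x = -10 + (8) = -2, y = 26 + (3) = 29 -> in agreement
step 6: x = -2 + (-8) = -10, y = 29 + (7) = 36 -> verified
step 7: x = -10 + (-1) = -11, y = 36 + (0) = 36 -> first mismatch against the trace
Conclusion: step 7 carries the first error; the entry should be x = -11.

step 7, x = -11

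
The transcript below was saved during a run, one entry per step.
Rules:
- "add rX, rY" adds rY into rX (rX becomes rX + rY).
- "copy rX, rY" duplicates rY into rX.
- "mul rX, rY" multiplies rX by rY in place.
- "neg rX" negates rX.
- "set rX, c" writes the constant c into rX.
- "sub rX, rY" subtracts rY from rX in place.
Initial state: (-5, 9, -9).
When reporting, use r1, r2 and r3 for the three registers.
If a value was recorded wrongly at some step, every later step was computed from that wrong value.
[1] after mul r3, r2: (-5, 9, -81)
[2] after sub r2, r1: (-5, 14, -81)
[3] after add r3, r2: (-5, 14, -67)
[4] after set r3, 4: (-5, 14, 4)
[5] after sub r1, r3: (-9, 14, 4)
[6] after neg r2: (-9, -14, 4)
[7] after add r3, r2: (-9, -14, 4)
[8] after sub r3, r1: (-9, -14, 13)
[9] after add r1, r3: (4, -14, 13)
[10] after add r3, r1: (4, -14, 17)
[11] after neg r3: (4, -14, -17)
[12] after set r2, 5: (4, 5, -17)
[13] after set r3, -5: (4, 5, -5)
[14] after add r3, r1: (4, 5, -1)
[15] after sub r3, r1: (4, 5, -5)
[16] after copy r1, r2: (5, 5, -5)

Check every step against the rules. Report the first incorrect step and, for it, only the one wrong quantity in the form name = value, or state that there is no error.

Recomputing the run from the initial state:
step 1: r1 = -5, r2 = 9, r3 = -81
step 2: r1 = -5, r2 = 14, r3 = -81
step 3: r1 = -5, r2 = 14, r3 = -67
step 4: r1 = -5, r2 = 14, r3 = 4
step 5: r1 = -9, r2 = 14, r3 = 4
step 6: r1 = -9, r2 = -14, r3 = 4
step 7: r1 = -9, r2 = -14, r3 = -10
step 8: r1 = -9, r2 = -14, r3 = -1
step 9: r1 = -10, r2 = -14, r3 = -1
step 10: r1 = -10, r2 = -14, r3 = -11
step 11: r1 = -10, r2 = -14, r3 = 11
step 12: r1 = -10, r2 = 5, r3 = 11
step 13: r1 = -10, r2 = 5, r3 = -5
step 14: r1 = -10, r2 = 5, r3 = -15
step 15: r1 = -10, r2 = 5, r3 = -5
step 16: r1 = 5, r2 = 5, r3 = -5
The first disagreement with the transcript is at step 7, where the value should be r3 = -10.

step 7, r3 = -10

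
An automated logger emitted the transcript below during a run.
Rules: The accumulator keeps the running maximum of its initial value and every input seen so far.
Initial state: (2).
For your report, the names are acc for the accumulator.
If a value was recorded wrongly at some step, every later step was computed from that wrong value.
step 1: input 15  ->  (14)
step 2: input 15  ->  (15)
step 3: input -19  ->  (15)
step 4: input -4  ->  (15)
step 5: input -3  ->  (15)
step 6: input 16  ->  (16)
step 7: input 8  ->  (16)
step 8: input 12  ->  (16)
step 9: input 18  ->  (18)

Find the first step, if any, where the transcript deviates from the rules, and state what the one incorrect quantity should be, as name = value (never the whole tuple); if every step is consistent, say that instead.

Recomputing the run from the initial state:
step 1: acc = 15
step 2: acc = 15
step 3: acc = 15
step 4: acc = 15
step 5: acc = 15
step 6: acc = 16
step 7: acc = 16
step 8: acc = 16
step 9: acc = 18
The first disagreement with the transcript is at step 1, where the value should be acc = 15.

step 1, acc = 15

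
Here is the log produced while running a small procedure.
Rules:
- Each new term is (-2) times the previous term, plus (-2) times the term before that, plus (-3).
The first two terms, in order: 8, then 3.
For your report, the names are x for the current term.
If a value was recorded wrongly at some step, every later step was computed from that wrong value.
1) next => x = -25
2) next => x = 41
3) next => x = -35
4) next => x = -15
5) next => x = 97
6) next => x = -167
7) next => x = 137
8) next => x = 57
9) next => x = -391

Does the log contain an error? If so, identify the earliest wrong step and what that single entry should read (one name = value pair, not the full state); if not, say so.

Step 1: x = -2*(3) + (-2)*(8) + (-3) = -25 — in agreement.
Step 2: x = -2*(-25) + (-2)*(3) + (-3) = 41 — matches.
Step 3: x = -2*(41) + (-2)*(-25) + (-3) = -35 — in agreement.
Step 4: x = -2*(-35) + (-2)*(41) + (-3) = -15 — confirmed correct.
Step 5: x = -2*(-15) + (-2)*(-35) + (-3) = 97 — same as recorded.
Step 6: x = -2*(97) + (-2)*(-15) + (-3) = -167 — confirmed correct.
Step 7: x = -2*(-167) + (-2)*(97) + (-3) = 137 — matches.
Step 8: x = -2*(137) + (-2)*(-167) + (-3) = 57 — exactly as logged.
Step 9: x = -2*(57) + (-2)*(137) + (-3) = -391 — matches.
Each recorded entry agrees with the recomputation.

no error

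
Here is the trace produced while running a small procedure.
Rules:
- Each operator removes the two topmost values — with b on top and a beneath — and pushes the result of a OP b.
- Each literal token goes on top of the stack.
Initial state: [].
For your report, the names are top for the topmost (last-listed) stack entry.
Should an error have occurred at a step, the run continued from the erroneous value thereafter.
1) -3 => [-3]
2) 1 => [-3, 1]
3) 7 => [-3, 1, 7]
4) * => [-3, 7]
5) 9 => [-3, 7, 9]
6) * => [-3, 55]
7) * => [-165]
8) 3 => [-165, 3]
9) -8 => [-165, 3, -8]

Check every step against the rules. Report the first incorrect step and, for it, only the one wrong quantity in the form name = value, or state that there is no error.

step 1: push -3: top = -3 -> checks out
step 2: push 1: top = 1 -> consistent with the trace
step 3: push 7: top = 7 -> same as recorded
step 4: 1 * 7 = 7 -> verified
step 5: push 9: top = 9 -> no discrepancy
step 6: 7 * 9 = 63 -> a discrepancy with the trace
The earliest wrong entry is at step 6: it should read top = 63.

step 6, top = 63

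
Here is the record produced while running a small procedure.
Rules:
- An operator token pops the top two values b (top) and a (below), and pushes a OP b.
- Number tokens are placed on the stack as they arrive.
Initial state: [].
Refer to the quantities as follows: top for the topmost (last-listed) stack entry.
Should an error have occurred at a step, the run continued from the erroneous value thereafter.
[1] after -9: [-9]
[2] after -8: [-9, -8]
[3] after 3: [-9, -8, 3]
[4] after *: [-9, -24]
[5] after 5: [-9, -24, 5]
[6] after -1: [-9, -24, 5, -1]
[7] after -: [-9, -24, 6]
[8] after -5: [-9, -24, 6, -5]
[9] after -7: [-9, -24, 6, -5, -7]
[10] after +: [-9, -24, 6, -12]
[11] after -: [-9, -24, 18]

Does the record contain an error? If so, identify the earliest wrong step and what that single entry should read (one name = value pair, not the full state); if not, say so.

no error

1. push -9: top = -9 (no discrepancy)
2. push -8: top = -8 (confirmed correct)
3. push 3: top = 3 (exactly as logged)
4. -8 * 3 = -24 (matches)
5. push 5: top = 5 (agrees with the record)
6. push -1: top = -1 (same as recorded)
7. 5 - -1 = 6 (verified)
8. push -5: top = -5 (checks out)
9. push -7: top = -7 (verified)
10. -5 + -7 = -12 (consistent with the record)
11. 6 - -12 = 18 (verified)
The whole run recomputes cleanly — no discrepancies.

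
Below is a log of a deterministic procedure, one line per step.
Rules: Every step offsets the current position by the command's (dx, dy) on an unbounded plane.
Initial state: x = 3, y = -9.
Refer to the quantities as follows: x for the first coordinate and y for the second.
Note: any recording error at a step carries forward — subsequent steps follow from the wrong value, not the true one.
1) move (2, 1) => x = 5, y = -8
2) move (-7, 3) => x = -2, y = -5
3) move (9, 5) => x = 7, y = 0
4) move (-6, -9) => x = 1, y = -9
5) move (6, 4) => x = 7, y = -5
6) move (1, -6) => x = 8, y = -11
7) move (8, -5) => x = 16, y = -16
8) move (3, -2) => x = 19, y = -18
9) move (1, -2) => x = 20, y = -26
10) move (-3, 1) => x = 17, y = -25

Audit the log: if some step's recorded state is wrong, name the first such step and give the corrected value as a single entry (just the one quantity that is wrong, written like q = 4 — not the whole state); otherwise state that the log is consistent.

Recomputing the run from the initial state:
step 1: x = 5, y = -8
step 2: x = -2, y = -5
step 3: x = 7, y = 0
step 4: x = 1, y = -9
step 5: x = 7, y = -5
step 6: x = 8, y = -11
step 7: x = 16, y = -16
step 8: x = 19, y = -18
step 9: x = 20, y = -20
step 10: x = 17, y = -19
The first disagreement with the log is at step 9, where the value should be y = -20.

step 9, y = -20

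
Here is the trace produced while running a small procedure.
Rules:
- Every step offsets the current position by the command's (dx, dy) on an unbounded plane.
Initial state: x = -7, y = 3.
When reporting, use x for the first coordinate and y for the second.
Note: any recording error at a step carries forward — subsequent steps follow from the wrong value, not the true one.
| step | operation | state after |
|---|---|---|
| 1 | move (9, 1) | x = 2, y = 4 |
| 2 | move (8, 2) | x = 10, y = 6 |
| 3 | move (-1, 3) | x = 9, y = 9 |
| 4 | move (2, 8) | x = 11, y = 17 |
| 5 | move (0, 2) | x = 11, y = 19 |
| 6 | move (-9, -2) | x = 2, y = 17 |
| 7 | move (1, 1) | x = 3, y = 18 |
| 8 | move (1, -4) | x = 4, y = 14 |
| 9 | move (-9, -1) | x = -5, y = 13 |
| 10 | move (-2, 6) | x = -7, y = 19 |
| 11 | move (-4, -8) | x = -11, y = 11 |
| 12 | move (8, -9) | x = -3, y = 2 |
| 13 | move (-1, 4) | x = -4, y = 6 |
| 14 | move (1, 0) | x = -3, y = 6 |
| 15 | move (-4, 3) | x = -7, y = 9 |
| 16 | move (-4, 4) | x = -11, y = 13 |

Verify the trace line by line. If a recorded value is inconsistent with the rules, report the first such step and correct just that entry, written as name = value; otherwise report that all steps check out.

no error

step 1: x = -7 + (9) = 2, y = 3 + (1) = 4 -> in agreement
step 2: x = 2 + (8) = 10, y = 4 + (2) = 6 -> in agreement
step 3: x = 10 + (-1) = 9, y = 6 + (3) = 9 -> agrees with the trace
step 4: x = 9 + (2) = 11, y = 9 + (8) = 17 -> same as recorded
step 5: x = 11 + (0) = 11, y = 17 + (2) = 19 -> matches
step 6: x = 11 + (-9) = 2, y = 19 + (-2) = 17 -> confirmed correct
step 7: x = 2 + (1) = 3, y = 17 + (1) = 18 -> in agreement
step 8: x = 3 + (1) = 4, y = 18 + (-4) = 14 -> same as recorded
step 9: x = 4 + (-9) = -5, y = 14 + (-1) = 13 -> consistent with the trace
step 10: x = -5 + (-2) = -7, y = 13 + (6) = 19 -> no discrepancy
step 11: x = -7 + (-4) = -11, y = 19 + (-8) = 11 -> verified
step 12: x = -11 + (8) = -3, y = 11 + (-9) = 2 -> in agreement
step 13: x = -3 + (-1) = -4, y = 2 + (4) = 6 -> matches
step 14: x = -4 + (1) = -3, y = 6 + (0) = 6 -> verified
step 15: x = -3 + (-4) = -7, y = 6 + (3) = 9 -> matches
step 16: x = -7 + (-4) = -11, y = 9 + (4) = 13 -> same as recorded
Each recorded entry agrees with the recomputation.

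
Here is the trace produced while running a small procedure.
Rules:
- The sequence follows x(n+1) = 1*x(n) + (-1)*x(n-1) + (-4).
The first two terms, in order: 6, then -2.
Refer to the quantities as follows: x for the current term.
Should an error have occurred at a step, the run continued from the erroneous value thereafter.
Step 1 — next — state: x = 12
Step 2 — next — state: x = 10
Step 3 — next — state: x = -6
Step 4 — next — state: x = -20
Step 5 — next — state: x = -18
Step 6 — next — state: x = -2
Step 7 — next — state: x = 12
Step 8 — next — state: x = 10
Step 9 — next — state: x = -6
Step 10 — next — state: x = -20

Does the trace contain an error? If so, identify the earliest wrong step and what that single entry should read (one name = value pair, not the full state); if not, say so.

step 1: x = 1*(-2) + (-1)*(6) + (-4) = -12 -> first mismatch against the trace
The earliest wrong entry is at step 1: it should read x = -12.

step 1, x = -12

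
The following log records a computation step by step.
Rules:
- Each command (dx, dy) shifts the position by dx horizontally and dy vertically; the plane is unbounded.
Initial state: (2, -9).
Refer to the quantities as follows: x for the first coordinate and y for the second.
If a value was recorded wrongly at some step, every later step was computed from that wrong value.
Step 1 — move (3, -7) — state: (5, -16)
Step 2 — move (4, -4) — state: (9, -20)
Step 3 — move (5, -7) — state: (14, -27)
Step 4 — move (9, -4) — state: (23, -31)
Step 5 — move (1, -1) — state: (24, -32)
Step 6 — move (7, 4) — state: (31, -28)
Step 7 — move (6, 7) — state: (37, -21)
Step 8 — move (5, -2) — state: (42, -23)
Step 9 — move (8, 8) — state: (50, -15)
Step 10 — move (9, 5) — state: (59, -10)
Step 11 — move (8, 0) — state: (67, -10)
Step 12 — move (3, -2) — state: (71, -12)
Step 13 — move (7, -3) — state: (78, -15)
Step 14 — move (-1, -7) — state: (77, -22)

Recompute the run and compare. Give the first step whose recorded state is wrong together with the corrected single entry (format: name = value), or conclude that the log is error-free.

Recomputing the run from the initial state:
step 1: x = 5, y = -16
step 2: x = 9, y = -20
step 3: x = 14, y = -27
step 4: x = 23, y = -31
step 5: x = 24, y = -32
step 6: x = 31, y = -28
step 7: x = 37, y = -21
step 8: x = 42, y = -23
step 9: x = 50, y = -15
step 10: x = 59, y = -10
step 11: x = 67, y = -10
step 12: x = 70, y = -12
step 13: x = 77, y = -15
step 14: x = 76, y = -22
The first disagreement with the log is at step 12, where the value should be x = 70.

step 12, x = 70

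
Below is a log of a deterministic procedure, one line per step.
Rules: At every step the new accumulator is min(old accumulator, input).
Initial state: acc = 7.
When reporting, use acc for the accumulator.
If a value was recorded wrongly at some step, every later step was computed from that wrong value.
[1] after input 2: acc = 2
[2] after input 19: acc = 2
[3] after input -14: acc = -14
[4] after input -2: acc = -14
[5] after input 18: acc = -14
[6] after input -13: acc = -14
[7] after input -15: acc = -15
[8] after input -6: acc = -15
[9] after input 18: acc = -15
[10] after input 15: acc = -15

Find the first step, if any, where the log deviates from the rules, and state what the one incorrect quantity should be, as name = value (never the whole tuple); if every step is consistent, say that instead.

no error

1. acc = min(7, 2) = 2 (same as recorded)
2. acc = min(2, 19) = 2 (verified)
3. acc = min(2, -14) = -14 (in agreement)
4. acc = min(-14, -2) = -14 (matches)
5. acc = min(-14, 18) = -14 (verified)
6. acc = min(-14, -13) = -14 (exactly as logged)
7. acc = min(-14, -15) = -15 (exactly as logged)
8. acc = min(-15, -6) = -15 (in agreement)
9. acc = min(-15, 18) = -15 (same as recorded)
10. acc = min(-15, 15) = -15 (consistent with the log)
Each recorded entry agrees with the recomputation.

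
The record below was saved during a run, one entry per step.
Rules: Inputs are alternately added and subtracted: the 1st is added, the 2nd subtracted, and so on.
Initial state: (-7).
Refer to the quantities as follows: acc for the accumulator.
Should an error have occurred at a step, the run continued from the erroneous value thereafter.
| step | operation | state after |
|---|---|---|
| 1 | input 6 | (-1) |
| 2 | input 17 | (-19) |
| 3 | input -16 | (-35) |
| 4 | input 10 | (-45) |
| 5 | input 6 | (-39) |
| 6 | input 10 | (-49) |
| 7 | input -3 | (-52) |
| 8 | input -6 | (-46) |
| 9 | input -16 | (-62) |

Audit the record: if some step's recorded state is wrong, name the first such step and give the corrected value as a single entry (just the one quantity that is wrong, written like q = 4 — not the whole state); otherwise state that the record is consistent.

step 2, acc = -18

Recomputing the run from the initial state:
step 1: acc = -1
step 2: acc = -18
step 3: acc = -34
step 4: acc = -44
step 5: acc = -38
step 6: acc = -48
step 7: acc = -51
step 8: acc = -45
step 9: acc = -61
The first disagreement with the record is at step 2, where the value should be acc = -18.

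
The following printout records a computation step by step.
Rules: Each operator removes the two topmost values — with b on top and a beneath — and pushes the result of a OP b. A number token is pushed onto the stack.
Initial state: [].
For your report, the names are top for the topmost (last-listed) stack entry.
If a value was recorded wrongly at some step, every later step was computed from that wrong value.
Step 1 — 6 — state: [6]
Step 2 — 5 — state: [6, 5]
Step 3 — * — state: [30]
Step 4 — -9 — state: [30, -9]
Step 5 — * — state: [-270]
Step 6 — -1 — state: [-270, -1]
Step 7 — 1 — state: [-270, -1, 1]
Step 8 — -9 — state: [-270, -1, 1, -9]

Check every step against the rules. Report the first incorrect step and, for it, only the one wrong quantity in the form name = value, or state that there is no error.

Recomputing the run from the initial state:
step 1: [6]
step 2: [6, 5]
step 3: [30]
step 4: [30, -9]
step 5: [-270]
step 6: [-270, -1]
step 7: [-270, -1, 1]
step 8: [-270, -1, 1, -9]
This matches the printout at every step.

no error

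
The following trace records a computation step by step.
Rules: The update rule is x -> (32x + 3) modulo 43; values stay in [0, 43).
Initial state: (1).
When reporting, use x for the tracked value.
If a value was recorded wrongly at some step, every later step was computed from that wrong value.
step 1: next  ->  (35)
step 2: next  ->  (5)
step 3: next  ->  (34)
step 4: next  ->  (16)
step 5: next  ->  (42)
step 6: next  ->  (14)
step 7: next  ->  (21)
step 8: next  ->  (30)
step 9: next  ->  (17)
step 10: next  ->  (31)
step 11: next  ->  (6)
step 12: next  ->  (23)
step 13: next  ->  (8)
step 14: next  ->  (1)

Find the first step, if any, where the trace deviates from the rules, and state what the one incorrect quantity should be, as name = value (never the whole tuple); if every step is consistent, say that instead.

step 1: x = (32*1 + 3) mod 43 = 35 -> same as recorded
step 2: x = (32*35 + 3) mod 43 = 5 -> exactly as logged
step 3: x = (32*5 + 3) mod 43 = 34 -> verified
step 4: x = (32*34 + 3) mod 43 = 16 -> confirmed correct
step 5: x = (32*16 + 3) mod 43 = 42 -> exactly as logged
step 6: x = (32*42 + 3) mod 43 = 14 -> verified
step 7: x = (32*14 + 3) mod 43 = 21 -> verified
step 8: x = (32*21 + 3) mod 43 = 30 -> consistent with the trace
step 9: x = (32*30 + 3) mod 43 = 17 -> matches
step 10: x = (32*17 + 3) mod 43 = 31 -> confirmed correct
step 11: x = (32*31 + 3) mod 43 = 6 -> same as recorded
step 12: x = (32*6 + 3) mod 43 = 23 -> confirmed correct
step 13: x = (32*23 + 3) mod 43 = 8 -> in agreement
step 14: x = (32*8 + 3) mod 43 = 1 -> confirmed correct
Every step is consistent.

no error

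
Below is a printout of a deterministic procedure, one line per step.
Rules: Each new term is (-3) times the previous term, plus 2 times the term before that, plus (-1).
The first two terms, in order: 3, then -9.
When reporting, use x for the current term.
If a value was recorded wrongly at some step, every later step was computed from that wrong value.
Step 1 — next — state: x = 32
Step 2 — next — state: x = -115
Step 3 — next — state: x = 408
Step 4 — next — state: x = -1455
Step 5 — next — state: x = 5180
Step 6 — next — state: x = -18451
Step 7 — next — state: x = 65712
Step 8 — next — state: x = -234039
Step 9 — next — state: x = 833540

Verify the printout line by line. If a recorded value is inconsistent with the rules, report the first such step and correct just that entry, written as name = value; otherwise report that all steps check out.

no error

step 1: x = -3*(-9) + (2)*(3) + (-1) = 32 -> checks out
step 2: x = -3*(32) + (2)*(-9) + (-1) = -115 -> no discrepancy
step 3: x = -3*(-115) + (2)*(32) + (-1) = 408 -> no discrepancy
step 4: x = -3*(408) + (2)*(-115) + (-1) = -1455 -> exactly as logged
step 5: x = -3*(-1455) + (2)*(408) + (-1) = 5180 -> same as recorded
step 6: x = -3*(5180) + (2)*(-1455) + (-1) = -18451 -> no discrepancy
step 7: x = -3*(-18451) + (2)*(5180) + (-1) = 65712 -> confirmed correct
step 8: x = -3*(65712) + (2)*(-18451) + (-1) = -234039 -> exactly as logged
step 9: x = -3*(-234039) + (2)*(65712) + (-1) = 833540 -> confirmed correct
Each recorded entry agrees with the recomputation.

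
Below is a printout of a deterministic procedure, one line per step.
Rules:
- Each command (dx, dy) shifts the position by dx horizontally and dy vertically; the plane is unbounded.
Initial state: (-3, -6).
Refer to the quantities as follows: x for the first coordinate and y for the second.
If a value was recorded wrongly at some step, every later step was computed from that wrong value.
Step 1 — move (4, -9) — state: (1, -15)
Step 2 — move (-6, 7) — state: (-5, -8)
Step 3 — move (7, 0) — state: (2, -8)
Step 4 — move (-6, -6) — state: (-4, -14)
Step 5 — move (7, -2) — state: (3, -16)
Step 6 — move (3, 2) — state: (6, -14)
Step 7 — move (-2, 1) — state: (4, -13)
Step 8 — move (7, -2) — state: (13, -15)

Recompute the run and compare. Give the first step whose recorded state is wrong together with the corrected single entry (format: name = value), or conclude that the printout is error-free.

step 8, x = 11

1. x = -3 + (4) = 1, y = -6 + (-9) = -15 (consistent with the printout)
2. x = 1 + (-6) = -5, y = -15 + (7) = -8 (in agreement)
3. x = -5 + (7) = 2, y = -8 + (0) = -8 (same as recorded)
4. x = 2 + (-6) = -4, y = -8 + (-6) = -14 (checks out)
5. x = -4 + (7) = 3, y = -14 + (-2) = -16 (matches)
6. x = 3 + (3) = 6, y = -16 + (2) = -14 (checks out)
7. x = 6 + (-2) = 4, y = -14 + (1) = -13 (in agreement)
8. x = 4 + (7) = 11, y = -13 + (-2) = -15 (the entry is off here)
The audit stops at step 8: the recorded entry is wrong and should be x = 11.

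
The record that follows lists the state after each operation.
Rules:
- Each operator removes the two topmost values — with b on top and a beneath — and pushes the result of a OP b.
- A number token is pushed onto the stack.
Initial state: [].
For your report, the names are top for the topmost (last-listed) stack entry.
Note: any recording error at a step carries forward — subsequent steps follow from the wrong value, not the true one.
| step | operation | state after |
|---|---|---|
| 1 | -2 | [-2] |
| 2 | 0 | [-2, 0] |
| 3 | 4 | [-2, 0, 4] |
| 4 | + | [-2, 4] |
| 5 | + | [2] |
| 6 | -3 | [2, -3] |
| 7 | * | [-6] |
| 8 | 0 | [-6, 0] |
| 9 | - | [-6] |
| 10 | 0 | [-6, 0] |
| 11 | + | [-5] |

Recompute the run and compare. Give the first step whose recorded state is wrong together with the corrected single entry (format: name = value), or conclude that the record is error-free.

step 11, top = -6

Recomputing the run from the initial state:
step 1: [-2]
step 2: [-2, 0]
step 3: [-2, 0, 4]
step 4: [-2, 4]
step 5: [2]
step 6: [2, -3]
step 7: [-6]
step 8: [-6, 0]
step 9: [-6]
step 10: [-6, 0]
step 11: [-6]
The first disagreement with the record is at step 11, where the value should be top = -6.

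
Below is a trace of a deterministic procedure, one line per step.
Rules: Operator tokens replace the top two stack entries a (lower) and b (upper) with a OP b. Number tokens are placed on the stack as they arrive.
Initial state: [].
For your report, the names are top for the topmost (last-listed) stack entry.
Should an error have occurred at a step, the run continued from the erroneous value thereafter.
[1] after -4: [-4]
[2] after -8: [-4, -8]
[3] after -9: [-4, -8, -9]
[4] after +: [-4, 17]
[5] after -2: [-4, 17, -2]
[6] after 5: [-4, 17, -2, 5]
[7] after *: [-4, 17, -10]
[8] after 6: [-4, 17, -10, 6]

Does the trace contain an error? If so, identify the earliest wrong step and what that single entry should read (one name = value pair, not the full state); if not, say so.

step 4, top = -17

step 1: push -4: top = -4 -> checks out
step 2: push -8: top = -8 -> agrees with the trace
step 3: push -9: top = -9 -> verified
step 4: -8 + -9 = -17 -> a discrepancy with the trace
The earliest wrong entry is at step 4: it should read top = -17.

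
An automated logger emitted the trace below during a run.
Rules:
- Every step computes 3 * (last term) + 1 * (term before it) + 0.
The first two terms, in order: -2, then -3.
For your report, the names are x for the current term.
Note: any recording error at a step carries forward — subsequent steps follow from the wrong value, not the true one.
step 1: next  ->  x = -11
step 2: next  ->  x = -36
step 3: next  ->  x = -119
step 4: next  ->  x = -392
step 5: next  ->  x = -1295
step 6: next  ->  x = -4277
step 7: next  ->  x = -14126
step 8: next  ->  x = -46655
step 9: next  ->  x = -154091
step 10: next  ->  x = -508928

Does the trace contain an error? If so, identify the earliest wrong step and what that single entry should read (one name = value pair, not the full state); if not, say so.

1. x = 3*(-3) + (1)*(-2) + (0) = -11 (consistent with the trace)
2. x = 3*(-11) + (1)*(-3) + (0) = -36 (no discrepancy)
3. x = 3*(-36) + (1)*(-11) + (0) = -119 (consistent with the trace)
4. x = 3*(-119) + (1)*(-36) + (0) = -393 (the recorded entry deviates here)
The audit stops at step 4: the recorded entry is wrong and should be x = -393.

step 4, x = -393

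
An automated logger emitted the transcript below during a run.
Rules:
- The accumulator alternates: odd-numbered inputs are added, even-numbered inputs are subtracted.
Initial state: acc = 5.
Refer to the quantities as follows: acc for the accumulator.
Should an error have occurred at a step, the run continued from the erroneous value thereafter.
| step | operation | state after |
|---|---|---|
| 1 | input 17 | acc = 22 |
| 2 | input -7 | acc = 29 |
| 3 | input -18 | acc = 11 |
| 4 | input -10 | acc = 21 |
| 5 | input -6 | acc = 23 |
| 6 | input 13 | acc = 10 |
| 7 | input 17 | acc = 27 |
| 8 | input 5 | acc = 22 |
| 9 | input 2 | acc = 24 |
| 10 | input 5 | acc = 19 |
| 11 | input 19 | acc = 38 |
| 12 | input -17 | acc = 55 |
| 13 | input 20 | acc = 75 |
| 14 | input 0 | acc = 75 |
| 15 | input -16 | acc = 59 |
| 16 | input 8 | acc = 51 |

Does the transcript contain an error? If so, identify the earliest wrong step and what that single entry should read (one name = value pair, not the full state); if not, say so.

Step 1: acc = 5 + 17 = 22 — exactly as logged.
Step 2: acc = 22 - -7 = 29 — exactly as logged.
Step 3: acc = 29 + -18 = 11 — consistent with the transcript.
Step 4: acc = 11 - -10 = 21 — verified.
Step 5: acc = 21 + -6 = 15 — this is not what the transcript shows.
First deviation found at step 5; the corrected entry is acc = 15.

step 5, acc = 15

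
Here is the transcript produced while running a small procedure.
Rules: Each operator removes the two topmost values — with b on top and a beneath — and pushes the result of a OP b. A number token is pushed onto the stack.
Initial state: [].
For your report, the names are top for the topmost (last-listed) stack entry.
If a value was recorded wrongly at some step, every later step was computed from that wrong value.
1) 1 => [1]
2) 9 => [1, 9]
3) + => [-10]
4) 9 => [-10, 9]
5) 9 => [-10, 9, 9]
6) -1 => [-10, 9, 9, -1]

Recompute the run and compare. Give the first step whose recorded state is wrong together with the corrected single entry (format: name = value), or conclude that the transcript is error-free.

step 3, top = 10

1. push 1: top = 1 (agrees with the transcript)
2. push 9: top = 9 (same as recorded)
3. 1 + 9 = 10 (not what was recorded)
Step 3 is the first one off; corrected, top = 10.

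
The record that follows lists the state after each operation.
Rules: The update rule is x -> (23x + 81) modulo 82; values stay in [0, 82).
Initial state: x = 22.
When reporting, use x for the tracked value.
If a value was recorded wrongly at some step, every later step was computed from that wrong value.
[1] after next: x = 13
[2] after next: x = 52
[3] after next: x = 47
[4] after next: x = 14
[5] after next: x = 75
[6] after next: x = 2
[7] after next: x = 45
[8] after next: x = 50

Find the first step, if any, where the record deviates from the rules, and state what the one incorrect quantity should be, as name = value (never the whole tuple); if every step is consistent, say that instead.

no error

Step 1: x = (23*22 + 81) mod 82 = 13 — checks out.
Step 2: x = (23*13 + 81) mod 82 = 52 — no discrepancy.
Step 3: x = (23*52 + 81) mod 82 = 47 — agrees with the record.
Step 4: x = (23*47 + 81) mod 82 = 14 — same as recorded.
Step 5: x = (23*14 + 81) mod 82 = 75 — consistent with the record.
Step 6: x = (23*75 + 81) mod 82 = 2 — agrees with the record.
Step 7: x = (23*2 + 81) mod 82 = 45 — no discrepancy.
Step 8: x = (23*45 + 81) mod 82 = 50 — matches.
All steps check out; nothing to correct.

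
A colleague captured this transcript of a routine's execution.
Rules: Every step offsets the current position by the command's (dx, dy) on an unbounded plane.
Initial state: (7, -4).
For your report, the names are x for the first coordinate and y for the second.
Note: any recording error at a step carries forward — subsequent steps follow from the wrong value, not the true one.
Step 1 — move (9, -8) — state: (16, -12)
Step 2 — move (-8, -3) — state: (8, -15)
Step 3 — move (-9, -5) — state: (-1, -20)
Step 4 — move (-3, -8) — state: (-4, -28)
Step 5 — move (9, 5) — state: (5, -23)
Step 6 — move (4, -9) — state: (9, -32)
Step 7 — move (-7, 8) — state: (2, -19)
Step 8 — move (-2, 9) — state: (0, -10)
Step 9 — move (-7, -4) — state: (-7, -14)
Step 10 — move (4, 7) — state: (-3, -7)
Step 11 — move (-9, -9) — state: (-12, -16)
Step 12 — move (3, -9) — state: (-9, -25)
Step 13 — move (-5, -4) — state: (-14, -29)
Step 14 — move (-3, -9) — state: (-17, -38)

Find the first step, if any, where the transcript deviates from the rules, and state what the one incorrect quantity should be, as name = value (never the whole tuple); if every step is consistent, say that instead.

1. x = 7 + (9) = 16, y = -4 + (-8) = -12 (agrees with the transcript)
2. x = 16 + (-8) = 8, y = -12 + (-3) = -15 (checks out)
3. x = 8 + (-9) = -1, y = -15 + (-5) = -20 (confirmed correct)
4. x = -1 + (-3) = -4, y = -20 + (-8) = -28 (same as recorded)
5. x = -4 + (9) = 5, y = -28 + (5) = -23 (exactly as logged)
6. x = 5 + (4) = 9, y = -23 + (-9) = -32 (confirmed correct)
7. x = 9 + (-7) = 2, y = -32 + (8) = -24 (this is not what the transcript shows)
First incorrect step: 7; the correct value is y = -24.

step 7, y = -24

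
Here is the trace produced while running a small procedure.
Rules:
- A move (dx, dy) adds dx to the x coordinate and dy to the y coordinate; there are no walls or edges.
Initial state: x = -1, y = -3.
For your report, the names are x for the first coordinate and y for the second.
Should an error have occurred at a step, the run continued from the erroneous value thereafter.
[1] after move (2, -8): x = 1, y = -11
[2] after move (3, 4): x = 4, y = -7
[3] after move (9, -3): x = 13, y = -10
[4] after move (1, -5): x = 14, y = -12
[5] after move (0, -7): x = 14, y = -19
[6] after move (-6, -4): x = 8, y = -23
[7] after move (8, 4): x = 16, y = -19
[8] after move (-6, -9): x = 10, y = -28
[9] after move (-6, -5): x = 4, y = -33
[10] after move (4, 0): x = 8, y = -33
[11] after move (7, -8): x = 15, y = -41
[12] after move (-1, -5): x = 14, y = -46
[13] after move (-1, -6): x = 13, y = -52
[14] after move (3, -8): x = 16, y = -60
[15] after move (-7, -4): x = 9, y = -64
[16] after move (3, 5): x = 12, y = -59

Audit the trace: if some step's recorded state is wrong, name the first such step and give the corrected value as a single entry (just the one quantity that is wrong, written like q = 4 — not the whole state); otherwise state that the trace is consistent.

step 4, y = -15

Recomputing the run from the initial state:
step 1: x = 1, y = -11
step 2: x = 4, y = -7
step 3: x = 13, y = -10
step 4: x = 14, y = -15
step 5: x = 14, y = -22
step 6: x = 8, y = -26
step 7: x = 16, y = -22
step 8: x = 10, y = -31
step 9: x = 4, y = -36
step 10: x = 8, y = -36
step 11: x = 15, y = -44
step 12: x = 14, y = -49
step 13: x = 13, y = -55
step 14: x = 16, y = -63
step 15: x = 9, y = -67
step 16: x = 12, y = -62
The first disagreement with the trace is at step 4, where the value should be y = -15.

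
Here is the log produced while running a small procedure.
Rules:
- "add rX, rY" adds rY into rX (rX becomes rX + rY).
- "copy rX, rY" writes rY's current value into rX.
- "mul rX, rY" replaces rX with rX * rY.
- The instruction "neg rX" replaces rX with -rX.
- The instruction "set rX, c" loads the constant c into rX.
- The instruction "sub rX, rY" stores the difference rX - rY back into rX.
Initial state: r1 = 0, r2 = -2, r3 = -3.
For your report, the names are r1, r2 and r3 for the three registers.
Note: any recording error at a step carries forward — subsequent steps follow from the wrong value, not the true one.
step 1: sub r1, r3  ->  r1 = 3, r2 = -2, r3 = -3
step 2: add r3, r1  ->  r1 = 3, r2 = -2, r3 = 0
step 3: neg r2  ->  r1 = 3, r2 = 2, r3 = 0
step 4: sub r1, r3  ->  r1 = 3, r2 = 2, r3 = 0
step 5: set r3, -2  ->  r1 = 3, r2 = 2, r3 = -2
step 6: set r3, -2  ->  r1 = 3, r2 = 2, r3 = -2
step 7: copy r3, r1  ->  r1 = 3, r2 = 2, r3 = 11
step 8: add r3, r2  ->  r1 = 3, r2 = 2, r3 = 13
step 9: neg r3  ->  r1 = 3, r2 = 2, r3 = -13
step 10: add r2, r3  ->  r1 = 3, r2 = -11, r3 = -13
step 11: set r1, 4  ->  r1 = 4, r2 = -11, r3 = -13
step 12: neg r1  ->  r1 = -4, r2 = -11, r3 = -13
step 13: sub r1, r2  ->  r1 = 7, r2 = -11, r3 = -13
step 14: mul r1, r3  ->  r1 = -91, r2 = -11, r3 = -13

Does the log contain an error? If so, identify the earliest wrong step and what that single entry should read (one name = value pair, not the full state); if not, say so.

step 7, r3 = 3

Recomputing the run from the initial state:
step 1: r1 = 3, r2 = -2, r3 = -3
step 2: r1 = 3, r2 = -2, r3 = 0
step 3: r1 = 3, r2 = 2, r3 = 0
step 4: r1 = 3, r2 = 2, r3 = 0
step 5: r1 = 3, r2 = 2, r3 = -2
step 6: r1 = 3, r2 = 2, r3 = -2
step 7: r1 = 3, r2 = 2, r3 = 3
step 8: r1 = 3, r2 = 2, r3 = 5
step 9: r1 = 3, r2 = 2, r3 = -5
step 10: r1 = 3, r2 = -3, r3 = -5
step 11: r1 = 4, r2 = -3, r3 = -5
step 12: r1 = -4, r2 = -3, r3 = -5
step 13: r1 = -1, r2 = -3, r3 = -5
step 14: r1 = 5, r2 = -3, r3 = -5
The first disagreement with the log is at step 7, where the value should be r3 = 3.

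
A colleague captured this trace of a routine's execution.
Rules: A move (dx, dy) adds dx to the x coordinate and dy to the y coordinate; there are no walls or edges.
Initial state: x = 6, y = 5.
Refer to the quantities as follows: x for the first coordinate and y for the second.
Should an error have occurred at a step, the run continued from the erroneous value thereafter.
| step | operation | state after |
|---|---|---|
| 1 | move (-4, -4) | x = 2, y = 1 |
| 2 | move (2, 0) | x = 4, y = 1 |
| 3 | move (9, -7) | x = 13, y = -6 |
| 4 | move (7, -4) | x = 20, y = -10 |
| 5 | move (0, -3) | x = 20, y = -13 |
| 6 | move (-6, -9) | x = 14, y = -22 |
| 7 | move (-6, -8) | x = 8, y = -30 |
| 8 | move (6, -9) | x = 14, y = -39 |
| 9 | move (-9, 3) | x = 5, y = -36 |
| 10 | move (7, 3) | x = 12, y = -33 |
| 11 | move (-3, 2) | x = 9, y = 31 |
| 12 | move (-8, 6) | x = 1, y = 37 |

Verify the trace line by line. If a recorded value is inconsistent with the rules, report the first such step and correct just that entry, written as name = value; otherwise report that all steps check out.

step 11, y = -31

Step 1: x = 6 + (-4) = 2, y = 5 + (-4) = 1 — same as recorded.
Step 2: x = 2 + (2) = 4, y = 1 + (0) = 1 — checks out.
Step 3: x = 4 + (9) = 13, y = 1 + (-7) = -6 — verified.
Step 4: x = 13 + (7) = 20, y = -6 + (-4) = -10 — in agreement.
Step 5: x = 20 + (0) = 20, y = -10 + (-3) = -13 — same as recorded.
Step 6: x = 20 + (-6) = 14, y = -13 + (-9) = -22 — same as recorded.
Step 7: x = 14 + (-6) = 8, y = -22 + (-8) = -30 — confirmed correct.
Step 8: x = 8 + (6) = 14, y = -30 + (-9) = -39 — consistent with the trace.
Step 9: x = 14 + (-9) = 5, y = -39 + (3) = -36 — agrees with the trace.
Step 10: x = 5 + (7) = 12, y = -36 + (3) = -33 — verified.
Step 11: x = 12 + (-3) = 9, y = -33 + (2) = -31 — the recorded entry deviates here.
Conclusion: step 11 carries the first error; the entry should be y = -31.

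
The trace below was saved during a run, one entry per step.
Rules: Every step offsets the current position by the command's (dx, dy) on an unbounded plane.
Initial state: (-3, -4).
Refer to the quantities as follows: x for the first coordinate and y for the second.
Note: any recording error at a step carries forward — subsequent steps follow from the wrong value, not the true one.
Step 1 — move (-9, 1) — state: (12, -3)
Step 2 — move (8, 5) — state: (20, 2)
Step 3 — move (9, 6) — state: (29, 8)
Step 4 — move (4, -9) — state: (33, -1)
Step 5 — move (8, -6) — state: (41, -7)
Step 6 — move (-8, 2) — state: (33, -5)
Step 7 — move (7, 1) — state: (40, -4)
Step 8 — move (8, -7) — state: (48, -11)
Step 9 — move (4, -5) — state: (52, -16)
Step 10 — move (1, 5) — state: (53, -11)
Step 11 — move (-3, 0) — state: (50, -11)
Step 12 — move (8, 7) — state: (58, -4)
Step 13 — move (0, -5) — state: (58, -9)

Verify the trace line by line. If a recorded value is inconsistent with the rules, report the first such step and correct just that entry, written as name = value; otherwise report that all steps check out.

1. x = -3 + (-9) = -12, y = -4 + (1) = -3 (first mismatch against the trace)
The audit stops at step 1: the recorded entry is wrong and should be x = -12.

step 1, x = -12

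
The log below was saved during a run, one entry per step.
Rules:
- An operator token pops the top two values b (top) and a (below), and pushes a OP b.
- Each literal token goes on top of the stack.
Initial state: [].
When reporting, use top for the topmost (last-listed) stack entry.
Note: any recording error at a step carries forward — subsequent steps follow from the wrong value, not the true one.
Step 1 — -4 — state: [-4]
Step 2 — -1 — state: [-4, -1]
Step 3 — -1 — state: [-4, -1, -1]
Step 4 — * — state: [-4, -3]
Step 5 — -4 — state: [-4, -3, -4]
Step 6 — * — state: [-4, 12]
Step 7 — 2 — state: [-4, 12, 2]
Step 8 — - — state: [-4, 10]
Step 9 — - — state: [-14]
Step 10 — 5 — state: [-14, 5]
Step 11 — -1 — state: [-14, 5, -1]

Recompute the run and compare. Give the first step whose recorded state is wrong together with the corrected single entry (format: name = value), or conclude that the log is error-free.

Recomputing the run from the initial state:
step 1: [-4]
step 2: [-4, -1]
step 3: [-4, -1, -1]
step 4: [-4, 1]
step 5: [-4, 1, -4]
step 6: [-4, -4]
step 7: [-4, -4, 2]
step 8: [-4, -6]
step 9: [2]
step 10: [2, 5]
step 11: [2, 5, -1]
The first disagreement with the log is at step 4, where the value should be top = 1.

step 4, top = 1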